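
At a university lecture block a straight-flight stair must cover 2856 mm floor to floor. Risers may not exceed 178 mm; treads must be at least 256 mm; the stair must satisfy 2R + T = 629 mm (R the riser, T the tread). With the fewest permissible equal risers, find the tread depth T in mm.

At most 178 each: 2856/178 = 16.04, giving 17 risers.
Riser R = 2856 / 17 = 168 mm, within the 178 mm limit.
Tread T = 629 − 2 × 168 = 293 mm (≥ 256 mm).

293 mm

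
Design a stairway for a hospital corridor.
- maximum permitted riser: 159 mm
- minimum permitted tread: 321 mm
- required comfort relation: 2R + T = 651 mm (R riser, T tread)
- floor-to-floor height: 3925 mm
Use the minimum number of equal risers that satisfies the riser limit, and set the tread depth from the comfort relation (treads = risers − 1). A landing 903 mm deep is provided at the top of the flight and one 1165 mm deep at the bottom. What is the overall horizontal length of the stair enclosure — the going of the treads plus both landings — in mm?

10156 mm

At most 159 each: 3925/159 = 24.69, giving 25 risers.
Each riser is 3925/25 = 157 mm (≤ 159 mm).
From 2R + T = 651: T = 651 − 314 = 337 mm.
Going = (25 − 1) × 337 = 8088 mm.
Add landings: 8088 + 903 + 1165 = 10156 mm.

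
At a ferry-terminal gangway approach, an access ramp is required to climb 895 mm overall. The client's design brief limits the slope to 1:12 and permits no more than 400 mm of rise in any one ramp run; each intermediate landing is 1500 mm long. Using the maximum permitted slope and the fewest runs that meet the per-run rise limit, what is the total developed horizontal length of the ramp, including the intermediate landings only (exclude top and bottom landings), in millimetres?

895 / 400 = 2.24, so 3 ramp runs are needed. That means 2 intermediate landings.
Horizontal run for 895 mm of rise at 1:12 is 895 × 12 = 10740 mm.
2 intermediate landings contribute 2 × 1500 = 3000 mm.
Developed length = 10740 + 3000 = 13740 mm.

13740 mm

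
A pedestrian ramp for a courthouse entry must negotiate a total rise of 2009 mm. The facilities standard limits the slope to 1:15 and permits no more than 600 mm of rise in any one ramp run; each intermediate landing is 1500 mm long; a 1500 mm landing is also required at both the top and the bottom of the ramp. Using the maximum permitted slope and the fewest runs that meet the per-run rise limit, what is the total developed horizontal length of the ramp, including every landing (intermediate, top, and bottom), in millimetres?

⌈2009/600⌉ = 4 ramp runs. That means 3 intermediate landings.
Horizontal run for 2009 mm of rise at 1:15 is 2009 × 15 = 30135 mm.
3 intermediate landings contribute 3 × 1500 = 4500 mm.
Top and bottom landings: 2 × 1500 = 3000 mm.
Total = 30135 + 4500 + 3000 = 37635 mm.

37635 mm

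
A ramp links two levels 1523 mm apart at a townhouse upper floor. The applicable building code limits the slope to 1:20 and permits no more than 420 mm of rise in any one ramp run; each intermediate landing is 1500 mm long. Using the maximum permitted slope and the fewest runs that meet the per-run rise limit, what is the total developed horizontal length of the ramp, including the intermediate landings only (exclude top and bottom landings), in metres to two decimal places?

34.96 m

⌈1523/420⌉ = 4 ramp runs. That means 3 intermediate landings.
Ramp run (horizontal) at 1:20: 1523 × 20 = 30460 mm.
Intermediate landings: 3 × 1500 = 4500 mm.
Developed length = 30460 + 4500 = 34960 mm.
= 34.96 m.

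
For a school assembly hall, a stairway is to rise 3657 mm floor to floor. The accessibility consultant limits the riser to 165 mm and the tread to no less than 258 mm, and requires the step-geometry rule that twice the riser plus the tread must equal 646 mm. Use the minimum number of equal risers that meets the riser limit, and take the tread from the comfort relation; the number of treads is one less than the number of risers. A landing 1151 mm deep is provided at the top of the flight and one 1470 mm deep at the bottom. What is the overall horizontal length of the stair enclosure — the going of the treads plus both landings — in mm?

9837 mm

At most 165 each: 3657/165 = 22.16, giving 23 risers.
R = 3657 ÷ 23 = 159 mm.
T = 646 − 2·159 = 328 mm, which satisfies the 258 mm minimum.
Going = (23 − 1) × 328 = 7216 mm.
Add landings: 7216 + 1151 + 1470 = 9837 mm.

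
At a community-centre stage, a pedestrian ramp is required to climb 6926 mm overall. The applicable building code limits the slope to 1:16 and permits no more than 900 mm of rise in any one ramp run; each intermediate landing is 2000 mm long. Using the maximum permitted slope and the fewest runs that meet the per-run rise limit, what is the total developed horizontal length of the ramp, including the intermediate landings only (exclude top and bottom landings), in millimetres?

124816 mm

At most 900 each: 6926/900 = 7.70, giving 8 ramp runs. That means 7 intermediate landings.
Ramp run (horizontal) at 1:16: 6926 × 16 = 110816 mm.
7 intermediate landings contribute 7 × 2000 = 14000 mm.
Developed length = 110816 + 14000 = 124816 mm.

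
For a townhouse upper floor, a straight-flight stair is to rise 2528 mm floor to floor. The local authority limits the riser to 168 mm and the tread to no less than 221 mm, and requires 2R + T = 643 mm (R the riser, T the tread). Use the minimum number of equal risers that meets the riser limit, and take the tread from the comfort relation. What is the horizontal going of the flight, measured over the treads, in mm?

At most 168 each: 2528/168 = 15.05, giving 16 risers.
Each riser is 2528/16 = 158 mm (≤ 168 mm).
From 2R + T = 643: T = 643 − 316 = 327 mm.
Going = (16 − 1) × 327 = 4905 mm.

4905 mm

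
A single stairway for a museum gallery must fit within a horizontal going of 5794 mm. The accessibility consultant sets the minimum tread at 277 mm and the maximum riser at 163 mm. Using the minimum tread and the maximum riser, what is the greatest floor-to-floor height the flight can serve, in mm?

5794 / 277 = 20.92, so 20 treads fit.
Risers = treads + 1 = 21.
Maximum height = 21 × 163 = 3423 mm.

3423 mm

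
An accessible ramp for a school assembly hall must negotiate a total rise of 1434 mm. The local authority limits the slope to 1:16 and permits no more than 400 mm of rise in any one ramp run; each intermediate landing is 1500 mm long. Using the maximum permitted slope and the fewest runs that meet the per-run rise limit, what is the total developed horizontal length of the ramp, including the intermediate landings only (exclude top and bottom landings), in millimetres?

27444 mm

At most 400 each: 1434/400 = 3.58, giving 4 ramp runs. That means 3 intermediate landings.
Ramp run (horizontal) at 1:16: 1434 × 16 = 22944 mm.
3 intermediate landings contribute 3 × 1500 = 4500 mm.
Total developed length = 22944 + 4500 = 27444 mm.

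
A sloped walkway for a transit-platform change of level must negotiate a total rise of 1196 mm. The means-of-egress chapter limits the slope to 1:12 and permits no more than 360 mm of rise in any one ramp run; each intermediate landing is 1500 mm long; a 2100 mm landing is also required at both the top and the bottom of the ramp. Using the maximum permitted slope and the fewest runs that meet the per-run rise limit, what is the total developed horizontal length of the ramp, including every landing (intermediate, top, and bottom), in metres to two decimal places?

1196 / 360 = 3.32, so 4 ramp runs are needed. That means 3 intermediate landings.
Horizontal run for 1196 mm of rise at 1:12 is 1196 × 12 = 14352 mm.
3 intermediate landings contribute 3 × 1500 = 4500 mm.
Top and bottom landings: 2 × 2100 = 4200 mm.
Total = 14352 + 4500 + 4200 = 23052 mm.
= 23.05 m.

23.05 m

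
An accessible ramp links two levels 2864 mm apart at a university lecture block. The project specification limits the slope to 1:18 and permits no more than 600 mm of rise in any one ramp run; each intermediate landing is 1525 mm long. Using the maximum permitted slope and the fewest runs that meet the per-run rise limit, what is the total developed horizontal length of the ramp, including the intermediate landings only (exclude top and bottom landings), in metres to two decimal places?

2864 / 600 = 4.77, so 5 ramp runs are needed. That means 4 intermediate landings.
Horizontal run for 2864 mm of rise at 1:18 is 2864 × 18 = 51552 mm.
4 intermediate landings contribute 4 × 1525 = 6100 mm.
Developed length = 51552 + 6100 = 57652 mm.
= 57.65 m.

57.65 m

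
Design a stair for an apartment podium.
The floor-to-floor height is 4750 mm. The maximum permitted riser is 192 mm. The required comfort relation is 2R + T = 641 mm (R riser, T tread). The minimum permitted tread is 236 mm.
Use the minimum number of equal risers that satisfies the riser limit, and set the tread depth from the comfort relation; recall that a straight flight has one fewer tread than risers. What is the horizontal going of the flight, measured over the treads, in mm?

6264 mm

At most 192 each: 4750/192 = 24.74, giving 25 risers.
Riser R = 4750 / 25 = 190 mm, within the 192 mm limit.
From 2R + T = 641: T = 641 − 380 = 261 mm.
25 risers give 24 treads; going = 24 × 261 = 6264 mm.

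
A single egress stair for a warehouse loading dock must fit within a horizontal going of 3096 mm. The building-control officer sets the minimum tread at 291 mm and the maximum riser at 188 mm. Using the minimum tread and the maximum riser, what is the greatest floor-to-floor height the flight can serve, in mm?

2068 mm

Treads that fit: ⌊3096 / 291⌋ = 10.
Risers = treads + 1 = 11.
Maximum height = 11 × 188 = 2068 mm.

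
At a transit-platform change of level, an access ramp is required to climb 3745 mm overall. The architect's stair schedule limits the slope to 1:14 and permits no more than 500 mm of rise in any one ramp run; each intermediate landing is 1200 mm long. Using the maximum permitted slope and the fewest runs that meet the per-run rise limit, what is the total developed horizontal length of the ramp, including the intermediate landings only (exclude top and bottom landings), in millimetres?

60830 mm

3745 / 500 = 7.49, so 8 ramp runs are needed. That means 7 intermediate landings.
Horizontal run for 3745 mm of rise at 1:14 is 3745 × 14 = 52430 mm.
7 intermediate landings contribute 7 × 1200 = 8400 mm.
Total developed length = 52430 + 8400 = 60830 mm.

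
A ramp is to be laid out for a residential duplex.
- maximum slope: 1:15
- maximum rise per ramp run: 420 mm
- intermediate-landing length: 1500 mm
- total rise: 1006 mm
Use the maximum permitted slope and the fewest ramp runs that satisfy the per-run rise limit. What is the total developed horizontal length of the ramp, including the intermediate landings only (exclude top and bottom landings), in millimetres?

⌈1006/420⌉ = 3 ramp runs. That means 2 intermediate landings.
Horizontal run for 1006 mm of rise at 1:15 is 1006 × 15 = 15090 mm.
2 intermediate landings contribute 2 × 1500 = 3000 mm.
Total developed length = 15090 + 3000 = 18090 mm.

18090 mm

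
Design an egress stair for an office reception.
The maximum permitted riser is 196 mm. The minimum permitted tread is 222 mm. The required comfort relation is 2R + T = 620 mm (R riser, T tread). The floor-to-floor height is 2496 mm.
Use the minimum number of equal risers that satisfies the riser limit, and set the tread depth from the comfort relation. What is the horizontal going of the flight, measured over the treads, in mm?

2496 / 196 = 12.73, so 13 risers are needed.
R = 2496 ÷ 13 = 192 mm.
T = 620 − 2·192 = 236 mm, which satisfies the 222 mm minimum.
13 risers give 12 treads; going = 12 × 236 = 2832 mm.

2832 mm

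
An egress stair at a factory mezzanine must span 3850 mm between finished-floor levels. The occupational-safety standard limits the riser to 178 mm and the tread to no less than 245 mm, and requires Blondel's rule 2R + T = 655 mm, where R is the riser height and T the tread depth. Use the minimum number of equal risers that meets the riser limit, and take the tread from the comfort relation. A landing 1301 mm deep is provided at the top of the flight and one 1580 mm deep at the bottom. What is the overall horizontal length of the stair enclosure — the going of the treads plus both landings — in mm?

⌈3850/178⌉ = 22 risers.
R = 3850 ÷ 22 = 175 mm.
From 2R + T = 655: T = 655 − 350 = 305 mm.
Treads = 22 − 1 = 21; going = 21 × 305 = 6405 mm.
Add landings: 6405 + 1301 + 1580 = 9286 mm.

9286 mm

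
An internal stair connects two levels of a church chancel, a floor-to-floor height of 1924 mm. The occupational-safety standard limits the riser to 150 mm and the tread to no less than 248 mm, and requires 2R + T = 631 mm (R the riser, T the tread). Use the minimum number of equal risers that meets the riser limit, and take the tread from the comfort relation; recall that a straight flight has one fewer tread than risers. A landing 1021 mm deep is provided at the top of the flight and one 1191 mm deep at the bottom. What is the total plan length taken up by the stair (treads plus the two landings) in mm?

At most 150 each: 1924/150 = 12.83, giving 13 risers.
Each riser is 1924/13 = 148 mm (≤ 150 mm).
From 2R + T = 631: T = 631 − 296 = 335 mm.
Going = (13 − 1) × 335 = 4020 mm.
Add landings: 4020 + 1021 + 1191 = 6232 mm.

6232 mm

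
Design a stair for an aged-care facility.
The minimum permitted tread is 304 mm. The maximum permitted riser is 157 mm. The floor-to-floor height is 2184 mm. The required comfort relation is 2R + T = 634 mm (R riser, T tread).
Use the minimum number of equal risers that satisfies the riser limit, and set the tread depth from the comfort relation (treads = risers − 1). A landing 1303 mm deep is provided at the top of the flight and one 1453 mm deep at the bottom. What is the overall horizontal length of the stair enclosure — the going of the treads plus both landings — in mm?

6942 mm

At most 157 each: 2184/157 = 13.91, giving 14 risers.
Riser R = 2184 / 14 = 156 mm, within the 157 mm limit.
From 2R + T = 634: T = 634 − 312 = 322 mm.
14 risers give 13 treads; going = 13 × 322 = 4186 mm.
Enclosure = 4186 + 1303 + 1453 = 6942 mm.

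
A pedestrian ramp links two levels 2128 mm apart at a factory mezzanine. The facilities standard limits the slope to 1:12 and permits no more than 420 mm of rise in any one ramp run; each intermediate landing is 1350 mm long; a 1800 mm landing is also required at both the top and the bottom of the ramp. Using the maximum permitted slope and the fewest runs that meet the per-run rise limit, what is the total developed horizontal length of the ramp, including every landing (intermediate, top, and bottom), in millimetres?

35886 mm

At most 420 each: 2128/420 = 5.07, giving 6 ramp runs. That means 5 intermediate landings.
Ramp run (horizontal) at 1:12: 2128 × 12 = 25536 mm.
Intermediate landings: 5 × 1350 = 6750 mm.
Top and bottom landings: 2 × 1800 = 3600 mm.
Total = 25536 + 6750 + 3600 = 35886 mm.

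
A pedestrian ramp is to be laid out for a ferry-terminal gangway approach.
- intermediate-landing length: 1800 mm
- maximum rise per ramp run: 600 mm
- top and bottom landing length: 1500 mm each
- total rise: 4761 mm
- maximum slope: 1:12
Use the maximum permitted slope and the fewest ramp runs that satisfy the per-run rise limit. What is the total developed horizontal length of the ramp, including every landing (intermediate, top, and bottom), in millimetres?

72732 mm

4761 / 600 = 7.93, so 8 ramp runs are needed. That means 7 intermediate landings.
Ramp run (horizontal) at 1:12: 4761 × 12 = 57132 mm.
7 intermediate landings contribute 7 × 1800 = 12600 mm.
Top and bottom landings: 2 × 1500 = 3000 mm.
Total = 57132 + 12600 + 3000 = 72732 mm.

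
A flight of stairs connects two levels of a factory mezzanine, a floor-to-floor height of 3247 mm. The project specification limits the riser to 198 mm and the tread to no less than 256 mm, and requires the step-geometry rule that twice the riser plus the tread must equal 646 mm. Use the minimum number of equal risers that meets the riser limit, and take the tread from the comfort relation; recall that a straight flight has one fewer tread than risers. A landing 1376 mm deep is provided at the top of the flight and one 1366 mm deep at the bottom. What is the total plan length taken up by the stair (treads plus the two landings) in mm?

3247 / 198 = 16.40, so 17 risers are needed.
R = 3247 ÷ 17 = 191 mm.
From 2R + T = 646: T = 646 − 382 = 264 mm.
Going = (17 − 1) × 264 = 4224 mm.
Enclosure = 4224 + 1376 + 1366 = 6966 mm.

6966 mm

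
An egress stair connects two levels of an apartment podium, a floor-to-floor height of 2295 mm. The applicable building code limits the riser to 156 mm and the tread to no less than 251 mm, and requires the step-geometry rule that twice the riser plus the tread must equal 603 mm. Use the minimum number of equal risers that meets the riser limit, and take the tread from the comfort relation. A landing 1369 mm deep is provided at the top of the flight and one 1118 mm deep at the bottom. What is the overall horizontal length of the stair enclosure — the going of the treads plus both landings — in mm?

6645 mm

⌈2295/156⌉ = 15 risers.
Each riser is 2295/15 = 153 mm (≤ 156 mm).
T = 603 − 2·153 = 297 mm, which satisfies the 251 mm minimum.
15 risers give 14 treads; going = 14 × 297 = 4158 mm.
Add landings: 4158 + 1369 + 1118 = 6645 mm.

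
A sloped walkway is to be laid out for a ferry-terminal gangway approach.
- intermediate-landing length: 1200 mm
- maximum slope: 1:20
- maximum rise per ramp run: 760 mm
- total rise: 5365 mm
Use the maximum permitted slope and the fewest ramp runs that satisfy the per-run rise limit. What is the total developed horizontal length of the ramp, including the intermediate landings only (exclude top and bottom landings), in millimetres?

115700 mm

⌈5365/760⌉ = 8 ramp runs. That means 7 intermediate landings.
Horizontal run for 5365 mm of rise at 1:20 is 5365 × 20 = 107300 mm.
7 intermediate landings contribute 7 × 1200 = 8400 mm.
Developed length = 107300 + 8400 = 115700 mm.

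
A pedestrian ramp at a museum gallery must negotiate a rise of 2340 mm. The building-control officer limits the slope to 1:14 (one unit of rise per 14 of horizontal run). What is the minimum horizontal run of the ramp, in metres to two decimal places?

32.76 m

Run = rise × 14 = 2340 × 14 = 32760 mm.
32760 mm = 32.76 m.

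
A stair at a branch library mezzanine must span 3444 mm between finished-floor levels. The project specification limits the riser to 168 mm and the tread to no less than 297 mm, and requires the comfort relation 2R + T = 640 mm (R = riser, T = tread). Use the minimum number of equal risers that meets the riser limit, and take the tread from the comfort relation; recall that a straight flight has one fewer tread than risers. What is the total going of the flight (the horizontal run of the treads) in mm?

3444 / 168 = 20.50, so 21 risers are needed.
Each riser is 3444/21 = 164 mm (≤ 168 mm).
From 2R + T = 640: T = 640 − 328 = 312 mm.
Going = (21 − 1) × 312 = 6240 mm.

6240 mm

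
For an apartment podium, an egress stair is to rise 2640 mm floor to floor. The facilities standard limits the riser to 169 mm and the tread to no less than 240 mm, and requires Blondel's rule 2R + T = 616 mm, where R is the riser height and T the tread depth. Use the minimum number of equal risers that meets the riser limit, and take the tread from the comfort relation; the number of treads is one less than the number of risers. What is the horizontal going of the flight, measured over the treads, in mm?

2640 / 169 = 15.62, so 16 risers are needed.
Each riser is 2640/16 = 165 mm (≤ 169 mm).
Tread T = 616 − 2 × 165 = 286 mm (≥ 240 mm).
16 risers give 15 treads; going = 15 × 286 = 4290 mm.

4290 mm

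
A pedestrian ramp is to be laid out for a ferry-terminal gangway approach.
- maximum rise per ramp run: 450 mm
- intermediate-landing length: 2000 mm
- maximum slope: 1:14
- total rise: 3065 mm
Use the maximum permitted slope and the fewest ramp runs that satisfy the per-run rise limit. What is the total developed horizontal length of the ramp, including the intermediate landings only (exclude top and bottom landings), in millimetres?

3065 / 450 = 6.811 → round up to 7 ramp runs. That means 6 intermediate landings.
Ramp run (horizontal) at 1:14: 3065 × 14 = 42910 mm.
6 intermediate landings contribute 6 × 2000 = 12000 mm.
Total developed length = 42910 + 12000 = 54910 mm.

54910 mm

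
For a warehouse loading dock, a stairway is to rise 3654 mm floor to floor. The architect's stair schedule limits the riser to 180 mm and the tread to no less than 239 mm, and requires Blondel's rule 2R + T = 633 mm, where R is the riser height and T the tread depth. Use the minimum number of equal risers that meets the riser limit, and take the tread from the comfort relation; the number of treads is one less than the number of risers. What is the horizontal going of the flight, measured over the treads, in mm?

3654 / 180 = 20.30, so 21 risers are needed.
Riser R = 3654 / 21 = 174 mm, within the 180 mm limit.
From 2R + T = 633: T = 633 − 348 = 285 mm.
21 risers give 20 treads; going = 20 × 285 = 5700 mm.

5700 mm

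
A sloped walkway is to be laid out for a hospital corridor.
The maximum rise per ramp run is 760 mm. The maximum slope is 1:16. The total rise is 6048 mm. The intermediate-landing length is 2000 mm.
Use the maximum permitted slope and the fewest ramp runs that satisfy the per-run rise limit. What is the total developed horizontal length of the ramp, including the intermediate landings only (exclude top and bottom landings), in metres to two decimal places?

6048 / 760 = 7.958 → round up to 8 ramp runs. That means 7 intermediate landings.
Ramp run (horizontal) at 1:16: 6048 × 16 = 96768 mm.
7 intermediate landings contribute 7 × 2000 = 14000 mm.
Total developed length = 96768 + 14000 = 110768 mm.
= 110.77 m.

110.77 m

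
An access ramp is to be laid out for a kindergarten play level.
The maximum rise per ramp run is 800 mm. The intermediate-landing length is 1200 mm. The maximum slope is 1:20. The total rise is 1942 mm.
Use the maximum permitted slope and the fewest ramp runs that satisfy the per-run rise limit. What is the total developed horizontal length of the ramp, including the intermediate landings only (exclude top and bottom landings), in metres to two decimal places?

⌈1942/800⌉ = 3 ramp runs. That means 2 intermediate landings.
Horizontal run for 1942 mm of rise at 1:20 is 1942 × 20 = 38840 mm.
2 intermediate landings contribute 2 × 1200 = 2400 mm.
Developed length = 38840 + 2400 = 41240 mm.
= 41.24 m.

41.24 m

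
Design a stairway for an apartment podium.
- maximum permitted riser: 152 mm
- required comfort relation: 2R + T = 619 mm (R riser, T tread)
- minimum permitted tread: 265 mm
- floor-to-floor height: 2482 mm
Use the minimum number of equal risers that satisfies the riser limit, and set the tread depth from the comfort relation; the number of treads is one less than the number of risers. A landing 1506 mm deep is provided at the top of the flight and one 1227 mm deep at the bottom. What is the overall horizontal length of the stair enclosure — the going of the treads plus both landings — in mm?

At most 152 each: 2482/152 = 16.33, giving 17 risers.
Each riser is 2482/17 = 146 mm (≤ 152 mm).
Tread T = 619 − 2 × 146 = 327 mm (≥ 265 mm).
Going = (17 − 1) × 327 = 5232 mm.
Add landings: 5232 + 1506 + 1227 = 7965 mm.

7965 mm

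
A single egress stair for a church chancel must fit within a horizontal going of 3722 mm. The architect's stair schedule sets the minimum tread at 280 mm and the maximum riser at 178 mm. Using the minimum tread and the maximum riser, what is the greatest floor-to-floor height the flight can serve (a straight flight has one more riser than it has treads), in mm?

2492 mm

3722 / 280 = 13.29, so 13 treads fit.
Risers = treads + 1 = 14.
Maximum height = 14 × 178 = 2492 mm.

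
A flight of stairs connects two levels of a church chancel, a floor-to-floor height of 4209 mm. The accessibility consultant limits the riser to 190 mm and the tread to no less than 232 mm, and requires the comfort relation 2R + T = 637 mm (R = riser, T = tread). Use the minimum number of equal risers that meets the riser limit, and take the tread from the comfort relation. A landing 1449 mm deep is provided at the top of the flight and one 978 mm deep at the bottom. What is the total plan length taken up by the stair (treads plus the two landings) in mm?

8389 mm

⌈4209/190⌉ = 23 risers.
Riser R = 4209 / 23 = 183 mm, within the 190 mm limit.
From 2R + T = 637: T = 637 − 366 = 271 mm.
Going = (23 − 1) × 271 = 5962 mm.
Enclosure = 5962 + 1449 + 978 = 8389 mm.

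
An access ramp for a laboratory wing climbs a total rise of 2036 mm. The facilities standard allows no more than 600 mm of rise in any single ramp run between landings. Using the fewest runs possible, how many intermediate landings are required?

2036 / 600 = 3.393 → round up to 4 ramp runs.
4 runs are separated by 3 intermediate landings.

3 intermediate landings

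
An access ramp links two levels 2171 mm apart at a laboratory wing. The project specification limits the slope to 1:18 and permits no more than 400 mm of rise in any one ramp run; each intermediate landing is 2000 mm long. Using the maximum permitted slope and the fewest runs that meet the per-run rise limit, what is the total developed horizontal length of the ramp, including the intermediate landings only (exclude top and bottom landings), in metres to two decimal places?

2171 / 400 = 5.43, so 6 ramp runs are needed. That means 5 intermediate landings.
Horizontal run for 2171 mm of rise at 1:18 is 2171 × 18 = 39078 mm.
5 intermediate landings contribute 5 × 2000 = 10000 mm.
Developed length = 39078 + 10000 = 49078 mm.
= 49.08 m.

49.08 m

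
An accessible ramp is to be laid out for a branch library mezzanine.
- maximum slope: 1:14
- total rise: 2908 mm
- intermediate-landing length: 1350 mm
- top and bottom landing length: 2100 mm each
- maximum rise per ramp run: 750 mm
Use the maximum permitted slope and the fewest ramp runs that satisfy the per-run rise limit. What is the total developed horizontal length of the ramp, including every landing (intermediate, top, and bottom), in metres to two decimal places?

48.96 m

At most 750 each: 2908/750 = 3.88, giving 4 ramp runs. That means 3 intermediate landings.
Horizontal run for 2908 mm of rise at 1:14 is 2908 × 14 = 40712 mm.
3 intermediate landings contribute 3 × 1350 = 4050 mm.
Top and bottom landings: 2 × 2100 = 4200 mm.
Total = 40712 + 4050 + 4200 = 48962 mm.
= 48.96 m.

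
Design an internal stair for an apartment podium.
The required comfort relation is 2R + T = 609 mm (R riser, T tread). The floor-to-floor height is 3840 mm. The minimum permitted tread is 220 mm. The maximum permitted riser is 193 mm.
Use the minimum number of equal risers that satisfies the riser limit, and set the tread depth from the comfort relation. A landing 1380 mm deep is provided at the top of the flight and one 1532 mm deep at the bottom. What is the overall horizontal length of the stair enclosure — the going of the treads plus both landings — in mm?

At most 193 each: 3840/193 = 19.90, giving 20 risers.
R = 3840 ÷ 20 = 192 mm.
From 2R + T = 609: T = 609 − 384 = 225 mm.
Treads = 20 − 1 = 19; going = 19 × 225 = 4275 mm.
Enclosure = 4275 + 1380 + 1532 = 7187 mm.

7187 mm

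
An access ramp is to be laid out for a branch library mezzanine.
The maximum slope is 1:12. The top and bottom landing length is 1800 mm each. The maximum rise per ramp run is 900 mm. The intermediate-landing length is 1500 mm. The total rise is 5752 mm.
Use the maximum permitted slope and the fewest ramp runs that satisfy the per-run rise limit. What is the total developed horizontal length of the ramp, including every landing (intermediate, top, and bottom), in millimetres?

81624 mm

5752 / 900 = 6.39, so 7 ramp runs are needed. That means 6 intermediate landings.
Horizontal run for 5752 mm of rise at 1:12 is 5752 × 12 = 69024 mm.
Intermediate landings: 6 × 1500 = 9000 mm.
Top and bottom landings: 2 × 1800 = 3600 mm.
Total = 69024 + 9000 + 3600 = 81624 mm.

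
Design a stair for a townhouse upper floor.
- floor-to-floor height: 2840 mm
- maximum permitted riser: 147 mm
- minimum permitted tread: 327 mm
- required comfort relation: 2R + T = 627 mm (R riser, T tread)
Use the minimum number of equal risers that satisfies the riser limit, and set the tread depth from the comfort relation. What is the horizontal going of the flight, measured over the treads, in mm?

6517 mm

2840 / 147 = 19.320 → round up to 20 risers.
Riser R = 2840 / 20 = 142 mm, within the 147 mm limit.
Tread T = 627 − 2 × 142 = 343 mm (≥ 327 mm).
20 risers give 19 treads; going = 19 × 343 = 6517 mm.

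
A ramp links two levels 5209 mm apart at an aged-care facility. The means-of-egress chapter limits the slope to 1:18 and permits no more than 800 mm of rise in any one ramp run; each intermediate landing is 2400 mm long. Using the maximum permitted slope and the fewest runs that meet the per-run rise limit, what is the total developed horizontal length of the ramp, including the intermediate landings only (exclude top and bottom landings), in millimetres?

108162 mm

5209 / 800 = 6.51, so 7 ramp runs are needed. That means 6 intermediate landings.
Ramp run (horizontal) at 1:18: 5209 × 18 = 93762 mm.
6 intermediate landings contribute 6 × 2400 = 14400 mm.
Total developed length = 93762 + 14400 = 108162 mm.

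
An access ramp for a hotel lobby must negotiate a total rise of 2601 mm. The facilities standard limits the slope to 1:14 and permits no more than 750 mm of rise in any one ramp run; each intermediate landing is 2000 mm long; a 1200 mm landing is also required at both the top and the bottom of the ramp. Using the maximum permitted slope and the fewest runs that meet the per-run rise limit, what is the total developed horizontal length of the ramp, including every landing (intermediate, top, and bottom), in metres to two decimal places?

44.81 m

2601 / 750 = 3.468 → round up to 4 ramp runs. That means 3 intermediate landings.
Horizontal run for 2601 mm of rise at 1:14 is 2601 × 14 = 36414 mm.
Intermediate landings: 3 × 2000 = 6000 mm.
Top and bottom landings: 2 × 1200 = 2400 mm.
Total = 36414 + 6000 + 2400 = 44814 mm.
= 44.81 m.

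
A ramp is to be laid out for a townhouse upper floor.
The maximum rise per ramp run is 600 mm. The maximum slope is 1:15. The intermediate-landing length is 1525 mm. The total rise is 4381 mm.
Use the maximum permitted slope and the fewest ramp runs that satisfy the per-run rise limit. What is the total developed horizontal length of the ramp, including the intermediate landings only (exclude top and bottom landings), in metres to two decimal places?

76.39 m

4381 / 600 = 7.30, so 8 ramp runs are needed. That means 7 intermediate landings.
Ramp run (horizontal) at 1:15: 4381 × 15 = 65715 mm.
Intermediate landings: 7 × 1525 = 10675 mm.
Total developed length = 65715 + 10675 = 76390 mm.
= 76.39 m.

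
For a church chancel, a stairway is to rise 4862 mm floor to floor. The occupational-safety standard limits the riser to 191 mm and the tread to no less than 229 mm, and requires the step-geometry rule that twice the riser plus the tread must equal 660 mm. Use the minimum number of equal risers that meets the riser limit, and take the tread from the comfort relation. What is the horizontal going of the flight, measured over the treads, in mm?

4862 / 191 = 25.46, so 26 risers are needed.
Riser R = 4862 / 26 = 187 mm, within the 191 mm limit.
From 2R + T = 660: T = 660 − 374 = 286 mm.
Treads = 26 − 1 = 25; going = 25 × 286 = 7150 mm.

7150 mm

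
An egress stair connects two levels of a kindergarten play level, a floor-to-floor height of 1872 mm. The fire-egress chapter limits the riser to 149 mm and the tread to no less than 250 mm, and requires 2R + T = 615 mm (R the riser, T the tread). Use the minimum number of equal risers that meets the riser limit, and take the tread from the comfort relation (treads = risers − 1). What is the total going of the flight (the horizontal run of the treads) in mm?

⌈1872/149⌉ = 13 risers.
R = 1872 ÷ 13 = 144 mm.
From 2R + T = 615: T = 615 − 288 = 327 mm.
Treads = 13 − 1 = 12; going = 12 × 327 = 3924 mm.

3924 mm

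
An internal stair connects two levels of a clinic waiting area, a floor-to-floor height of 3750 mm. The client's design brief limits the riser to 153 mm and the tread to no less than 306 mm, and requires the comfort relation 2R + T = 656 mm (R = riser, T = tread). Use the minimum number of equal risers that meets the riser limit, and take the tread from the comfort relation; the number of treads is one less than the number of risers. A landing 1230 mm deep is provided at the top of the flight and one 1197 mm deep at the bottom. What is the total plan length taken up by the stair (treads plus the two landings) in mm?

At most 153 each: 3750/153 = 24.51, giving 25 risers.
Riser R = 3750 / 25 = 150 mm, within the 153 mm limit.
T = 656 − 2·150 = 356 mm, which satisfies the 306 mm minimum.
25 risers give 24 treads; going = 24 × 356 = 8544 mm.
Enclosure = 8544 + 1230 + 1197 = 10971 mm.

10971 mm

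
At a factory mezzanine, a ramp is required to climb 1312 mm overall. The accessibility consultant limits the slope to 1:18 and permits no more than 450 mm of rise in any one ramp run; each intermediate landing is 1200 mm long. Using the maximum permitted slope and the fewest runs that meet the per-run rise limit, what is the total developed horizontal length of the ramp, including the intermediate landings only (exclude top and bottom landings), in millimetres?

1312 / 450 = 2.92, so 3 ramp runs are needed. That means 2 intermediate landings.
Horizontal run for 1312 mm of rise at 1:18 is 1312 × 18 = 23616 mm.
2 intermediate landings contribute 2 × 1200 = 2400 mm.
Total developed length = 23616 + 2400 = 26016 mm.

26016 mm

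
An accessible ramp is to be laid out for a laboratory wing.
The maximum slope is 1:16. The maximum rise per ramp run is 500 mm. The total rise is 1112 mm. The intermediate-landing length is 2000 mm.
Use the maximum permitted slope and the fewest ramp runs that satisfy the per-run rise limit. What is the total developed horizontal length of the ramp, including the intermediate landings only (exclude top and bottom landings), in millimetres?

21792 mm

1112 / 500 = 2.22, so 3 ramp runs are needed. That means 2 intermediate landings.
Ramp run (horizontal) at 1:16: 1112 × 16 = 17792 mm.
Intermediate landings: 2 × 2000 = 4000 mm.
Developed length = 17792 + 4000 = 21792 mm.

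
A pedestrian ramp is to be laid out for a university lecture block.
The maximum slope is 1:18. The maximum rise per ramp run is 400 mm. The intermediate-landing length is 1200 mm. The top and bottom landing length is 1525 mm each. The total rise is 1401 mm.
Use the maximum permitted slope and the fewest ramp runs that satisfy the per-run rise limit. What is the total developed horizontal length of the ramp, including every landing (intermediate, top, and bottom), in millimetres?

1401 / 400 = 3.50, so 4 ramp runs are needed. That means 3 intermediate landings.
Ramp run (horizontal) at 1:18: 1401 × 18 = 25218 mm.
3 intermediate landings contribute 3 × 1200 = 3600 mm.
Top and bottom landings: 2 × 1525 = 3050 mm.
Total = 25218 + 3600 + 3050 = 31868 mm.

31868 mm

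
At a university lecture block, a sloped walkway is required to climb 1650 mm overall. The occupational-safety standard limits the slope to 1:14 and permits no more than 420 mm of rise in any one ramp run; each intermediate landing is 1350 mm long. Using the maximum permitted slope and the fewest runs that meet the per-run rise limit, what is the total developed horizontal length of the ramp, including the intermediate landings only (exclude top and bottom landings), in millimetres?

27150 mm

At most 420 each: 1650/420 = 3.93, giving 4 ramp runs. That means 3 intermediate landings.
Horizontal run for 1650 mm of rise at 1:14 is 1650 × 14 = 23100 mm.
3 intermediate landings contribute 3 × 1350 = 4050 mm.
Developed length = 23100 + 4050 = 27150 mm.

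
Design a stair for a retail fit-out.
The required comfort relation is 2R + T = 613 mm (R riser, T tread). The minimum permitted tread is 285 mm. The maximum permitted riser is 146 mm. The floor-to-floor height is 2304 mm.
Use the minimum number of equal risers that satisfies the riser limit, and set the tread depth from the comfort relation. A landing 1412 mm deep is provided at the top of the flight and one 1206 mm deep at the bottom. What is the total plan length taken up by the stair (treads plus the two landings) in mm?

⌈2304/146⌉ = 16 risers.
Each riser is 2304/16 = 144 mm (≤ 146 mm).
T = 613 − 2·144 = 325 mm, which satisfies the 285 mm minimum.
Going = (16 − 1) × 325 = 4875 mm.
Enclosure = 4875 + 1412 + 1206 = 7493 mm.

7493 mm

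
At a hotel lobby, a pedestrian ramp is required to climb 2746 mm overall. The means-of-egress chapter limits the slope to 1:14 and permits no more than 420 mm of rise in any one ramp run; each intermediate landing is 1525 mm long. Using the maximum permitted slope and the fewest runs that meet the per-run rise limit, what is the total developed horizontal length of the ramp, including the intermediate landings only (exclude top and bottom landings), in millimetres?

47594 mm

2746 / 420 = 6.54, so 7 ramp runs are needed. That means 6 intermediate landings.
Horizontal run for 2746 mm of rise at 1:14 is 2746 × 14 = 38444 mm.
Intermediate landings: 6 × 1525 = 9150 mm.
Developed length = 38444 + 9150 = 47594 mm.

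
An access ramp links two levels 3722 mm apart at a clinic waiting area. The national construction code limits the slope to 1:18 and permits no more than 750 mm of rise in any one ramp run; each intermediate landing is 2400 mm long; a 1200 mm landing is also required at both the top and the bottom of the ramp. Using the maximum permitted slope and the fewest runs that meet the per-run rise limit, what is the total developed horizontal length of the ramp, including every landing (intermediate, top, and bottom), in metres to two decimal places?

3722 / 750 = 4.96, so 5 ramp runs are needed. That means 4 intermediate landings.
Ramp run (horizontal) at 1:18: 3722 × 18 = 66996 mm.
4 intermediate landings contribute 4 × 2400 = 9600 mm.
Top and bottom landings: 2 × 1200 = 2400 mm.
Total = 66996 + 9600 + 2400 = 78996 mm.
= 79.00 m.

79.00 m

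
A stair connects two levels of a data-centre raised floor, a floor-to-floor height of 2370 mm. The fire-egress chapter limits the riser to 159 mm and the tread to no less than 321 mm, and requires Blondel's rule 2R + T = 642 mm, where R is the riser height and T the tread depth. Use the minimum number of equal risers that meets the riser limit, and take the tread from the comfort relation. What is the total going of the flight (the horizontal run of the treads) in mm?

⌈2370/159⌉ = 15 risers.
Each riser is 2370/15 = 158 mm (≤ 159 mm).
Tread T = 642 − 2 × 158 = 326 mm (≥ 321 mm).
15 risers give 14 treads; going = 14 × 326 = 4564 mm.

4564 mm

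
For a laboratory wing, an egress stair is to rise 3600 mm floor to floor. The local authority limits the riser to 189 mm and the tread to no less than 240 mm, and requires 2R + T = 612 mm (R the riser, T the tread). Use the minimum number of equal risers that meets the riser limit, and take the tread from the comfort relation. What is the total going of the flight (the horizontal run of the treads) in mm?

4788 mm

3600 / 189 = 19.048 → round up to 20 risers.
Each riser is 3600/20 = 180 mm (≤ 189 mm).
T = 612 − 2·180 = 252 mm, which satisfies the 240 mm minimum.
Treads = 20 − 1 = 19; going = 19 × 252 = 4788 mm.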